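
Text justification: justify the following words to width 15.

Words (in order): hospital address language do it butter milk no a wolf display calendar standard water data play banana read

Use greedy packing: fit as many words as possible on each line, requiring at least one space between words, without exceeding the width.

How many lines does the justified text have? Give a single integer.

Line 1: ['hospital'] (min_width=8, slack=7)
Line 2: ['address'] (min_width=7, slack=8)
Line 3: ['language', 'do', 'it'] (min_width=14, slack=1)
Line 4: ['butter', 'milk', 'no'] (min_width=14, slack=1)
Line 5: ['a', 'wolf', 'display'] (min_width=14, slack=1)
Line 6: ['calendar'] (min_width=8, slack=7)
Line 7: ['standard', 'water'] (min_width=14, slack=1)
Line 8: ['data', 'play'] (min_width=9, slack=6)
Line 9: ['banana', 'read'] (min_width=11, slack=4)
Total lines: 9

Answer: 9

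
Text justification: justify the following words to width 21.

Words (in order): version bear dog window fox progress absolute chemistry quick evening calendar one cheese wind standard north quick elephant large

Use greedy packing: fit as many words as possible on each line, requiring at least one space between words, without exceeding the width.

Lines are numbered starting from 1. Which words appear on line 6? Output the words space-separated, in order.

Answer: wind standard north

Derivation:
Line 1: ['version', 'bear', 'dog'] (min_width=16, slack=5)
Line 2: ['window', 'fox', 'progress'] (min_width=19, slack=2)
Line 3: ['absolute', 'chemistry'] (min_width=18, slack=3)
Line 4: ['quick', 'evening'] (min_width=13, slack=8)
Line 5: ['calendar', 'one', 'cheese'] (min_width=19, slack=2)
Line 6: ['wind', 'standard', 'north'] (min_width=19, slack=2)
Line 7: ['quick', 'elephant', 'large'] (min_width=20, slack=1)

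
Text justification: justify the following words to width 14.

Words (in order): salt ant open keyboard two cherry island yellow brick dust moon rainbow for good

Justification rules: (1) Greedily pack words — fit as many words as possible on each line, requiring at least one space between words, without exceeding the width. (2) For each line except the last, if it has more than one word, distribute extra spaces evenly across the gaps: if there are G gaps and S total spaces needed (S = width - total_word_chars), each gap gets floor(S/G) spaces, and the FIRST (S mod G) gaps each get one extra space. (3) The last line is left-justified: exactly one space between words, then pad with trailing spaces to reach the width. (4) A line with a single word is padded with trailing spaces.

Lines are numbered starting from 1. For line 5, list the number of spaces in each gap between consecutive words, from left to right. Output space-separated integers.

Answer: 6

Derivation:
Line 1: ['salt', 'ant', 'open'] (min_width=13, slack=1)
Line 2: ['keyboard', 'two'] (min_width=12, slack=2)
Line 3: ['cherry', 'island'] (min_width=13, slack=1)
Line 4: ['yellow', 'brick'] (min_width=12, slack=2)
Line 5: ['dust', 'moon'] (min_width=9, slack=5)
Line 6: ['rainbow', 'for'] (min_width=11, slack=3)
Line 7: ['good'] (min_width=4, slack=10)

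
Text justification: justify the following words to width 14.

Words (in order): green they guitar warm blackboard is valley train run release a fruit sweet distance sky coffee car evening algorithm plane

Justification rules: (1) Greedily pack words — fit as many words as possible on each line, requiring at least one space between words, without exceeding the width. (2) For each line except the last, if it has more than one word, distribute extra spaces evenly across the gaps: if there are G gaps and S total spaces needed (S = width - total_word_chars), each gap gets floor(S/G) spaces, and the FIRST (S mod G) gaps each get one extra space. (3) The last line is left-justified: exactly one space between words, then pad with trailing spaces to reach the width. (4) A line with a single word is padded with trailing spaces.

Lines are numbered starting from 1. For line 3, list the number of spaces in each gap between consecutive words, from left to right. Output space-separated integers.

Answer: 2

Derivation:
Line 1: ['green', 'they'] (min_width=10, slack=4)
Line 2: ['guitar', 'warm'] (min_width=11, slack=3)
Line 3: ['blackboard', 'is'] (min_width=13, slack=1)
Line 4: ['valley', 'train'] (min_width=12, slack=2)
Line 5: ['run', 'release', 'a'] (min_width=13, slack=1)
Line 6: ['fruit', 'sweet'] (min_width=11, slack=3)
Line 7: ['distance', 'sky'] (min_width=12, slack=2)
Line 8: ['coffee', 'car'] (min_width=10, slack=4)
Line 9: ['evening'] (min_width=7, slack=7)
Line 10: ['algorithm'] (min_width=9, slack=5)
Line 11: ['plane'] (min_width=5, slack=9)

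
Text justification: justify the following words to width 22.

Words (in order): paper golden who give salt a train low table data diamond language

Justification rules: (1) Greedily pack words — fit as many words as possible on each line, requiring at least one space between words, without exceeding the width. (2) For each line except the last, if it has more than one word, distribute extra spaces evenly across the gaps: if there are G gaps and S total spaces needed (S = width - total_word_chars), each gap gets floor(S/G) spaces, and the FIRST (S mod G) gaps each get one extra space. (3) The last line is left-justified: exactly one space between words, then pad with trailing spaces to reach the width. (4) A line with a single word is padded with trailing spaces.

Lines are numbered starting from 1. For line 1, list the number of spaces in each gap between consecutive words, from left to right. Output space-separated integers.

Line 1: ['paper', 'golden', 'who', 'give'] (min_width=21, slack=1)
Line 2: ['salt', 'a', 'train', 'low', 'table'] (min_width=22, slack=0)
Line 3: ['data', 'diamond', 'language'] (min_width=21, slack=1)

Answer: 2 1 1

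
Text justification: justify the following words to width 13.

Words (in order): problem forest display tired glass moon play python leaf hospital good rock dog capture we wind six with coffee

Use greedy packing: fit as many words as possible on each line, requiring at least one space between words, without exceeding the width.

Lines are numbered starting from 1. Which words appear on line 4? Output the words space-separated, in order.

Answer: glass moon

Derivation:
Line 1: ['problem'] (min_width=7, slack=6)
Line 2: ['forest'] (min_width=6, slack=7)
Line 3: ['display', 'tired'] (min_width=13, slack=0)
Line 4: ['glass', 'moon'] (min_width=10, slack=3)
Line 5: ['play', 'python'] (min_width=11, slack=2)
Line 6: ['leaf', 'hospital'] (min_width=13, slack=0)
Line 7: ['good', 'rock', 'dog'] (min_width=13, slack=0)
Line 8: ['capture', 'we'] (min_width=10, slack=3)
Line 9: ['wind', 'six', 'with'] (min_width=13, slack=0)
Line 10: ['coffee'] (min_width=6, slack=7)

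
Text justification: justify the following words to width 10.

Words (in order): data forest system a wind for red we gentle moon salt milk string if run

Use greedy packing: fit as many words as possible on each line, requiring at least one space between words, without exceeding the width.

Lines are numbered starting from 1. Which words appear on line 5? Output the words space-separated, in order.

Line 1: ['data'] (min_width=4, slack=6)
Line 2: ['forest'] (min_width=6, slack=4)
Line 3: ['system', 'a'] (min_width=8, slack=2)
Line 4: ['wind', 'for'] (min_width=8, slack=2)
Line 5: ['red', 'we'] (min_width=6, slack=4)
Line 6: ['gentle'] (min_width=6, slack=4)
Line 7: ['moon', 'salt'] (min_width=9, slack=1)
Line 8: ['milk'] (min_width=4, slack=6)
Line 9: ['string', 'if'] (min_width=9, slack=1)
Line 10: ['run'] (min_width=3, slack=7)

Answer: red we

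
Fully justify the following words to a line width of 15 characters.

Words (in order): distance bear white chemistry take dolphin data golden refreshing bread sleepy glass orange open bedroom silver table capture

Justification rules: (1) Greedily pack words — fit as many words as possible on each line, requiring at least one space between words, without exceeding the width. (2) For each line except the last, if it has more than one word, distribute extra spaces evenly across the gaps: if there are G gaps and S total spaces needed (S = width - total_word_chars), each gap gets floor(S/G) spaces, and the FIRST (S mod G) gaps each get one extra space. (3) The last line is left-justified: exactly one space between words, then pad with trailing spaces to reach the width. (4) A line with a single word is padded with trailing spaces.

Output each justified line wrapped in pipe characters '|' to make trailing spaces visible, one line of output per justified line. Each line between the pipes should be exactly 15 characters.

Line 1: ['distance', 'bear'] (min_width=13, slack=2)
Line 2: ['white', 'chemistry'] (min_width=15, slack=0)
Line 3: ['take', 'dolphin'] (min_width=12, slack=3)
Line 4: ['data', 'golden'] (min_width=11, slack=4)
Line 5: ['refreshing'] (min_width=10, slack=5)
Line 6: ['bread', 'sleepy'] (min_width=12, slack=3)
Line 7: ['glass', 'orange'] (min_width=12, slack=3)
Line 8: ['open', 'bedroom'] (min_width=12, slack=3)
Line 9: ['silver', 'table'] (min_width=12, slack=3)
Line 10: ['capture'] (min_width=7, slack=8)

Answer: |distance   bear|
|white chemistry|
|take    dolphin|
|data     golden|
|refreshing     |
|bread    sleepy|
|glass    orange|
|open    bedroom|
|silver    table|
|capture        |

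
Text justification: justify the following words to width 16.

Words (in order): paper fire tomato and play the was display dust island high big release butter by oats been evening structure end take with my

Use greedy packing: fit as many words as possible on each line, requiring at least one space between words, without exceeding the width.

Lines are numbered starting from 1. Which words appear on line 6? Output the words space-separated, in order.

Answer: butter by oats

Derivation:
Line 1: ['paper', 'fire'] (min_width=10, slack=6)
Line 2: ['tomato', 'and', 'play'] (min_width=15, slack=1)
Line 3: ['the', 'was', 'display'] (min_width=15, slack=1)
Line 4: ['dust', 'island', 'high'] (min_width=16, slack=0)
Line 5: ['big', 'release'] (min_width=11, slack=5)
Line 6: ['butter', 'by', 'oats'] (min_width=14, slack=2)
Line 7: ['been', 'evening'] (min_width=12, slack=4)
Line 8: ['structure', 'end'] (min_width=13, slack=3)
Line 9: ['take', 'with', 'my'] (min_width=12, slack=4)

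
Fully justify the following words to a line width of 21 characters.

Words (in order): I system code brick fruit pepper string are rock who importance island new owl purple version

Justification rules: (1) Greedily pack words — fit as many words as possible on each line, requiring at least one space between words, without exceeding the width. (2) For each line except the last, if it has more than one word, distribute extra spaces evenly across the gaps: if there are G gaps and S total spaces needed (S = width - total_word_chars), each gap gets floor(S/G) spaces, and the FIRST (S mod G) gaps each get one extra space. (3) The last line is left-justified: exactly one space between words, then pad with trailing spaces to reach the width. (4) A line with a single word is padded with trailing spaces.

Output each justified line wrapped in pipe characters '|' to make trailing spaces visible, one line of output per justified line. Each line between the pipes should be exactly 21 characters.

Line 1: ['I', 'system', 'code', 'brick'] (min_width=19, slack=2)
Line 2: ['fruit', 'pepper', 'string'] (min_width=19, slack=2)
Line 3: ['are', 'rock', 'who'] (min_width=12, slack=9)
Line 4: ['importance', 'island', 'new'] (min_width=21, slack=0)
Line 5: ['owl', 'purple', 'version'] (min_width=18, slack=3)

Answer: |I  system  code brick|
|fruit  pepper  string|
|are      rock     who|
|importance island new|
|owl purple version   |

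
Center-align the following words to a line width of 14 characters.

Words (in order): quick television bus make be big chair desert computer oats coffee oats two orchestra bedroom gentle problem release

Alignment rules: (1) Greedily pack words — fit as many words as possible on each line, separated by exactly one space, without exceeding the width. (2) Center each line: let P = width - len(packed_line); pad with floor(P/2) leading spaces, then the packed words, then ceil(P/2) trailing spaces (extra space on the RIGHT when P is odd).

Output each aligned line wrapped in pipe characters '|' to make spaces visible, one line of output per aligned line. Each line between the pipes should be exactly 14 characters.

Answer: |    quick     |
|television bus|
| make be big  |
| chair desert |
|computer oats |
| coffee oats  |
|two orchestra |
|bedroom gentle|
|   problem    |
|   release    |

Derivation:
Line 1: ['quick'] (min_width=5, slack=9)
Line 2: ['television', 'bus'] (min_width=14, slack=0)
Line 3: ['make', 'be', 'big'] (min_width=11, slack=3)
Line 4: ['chair', 'desert'] (min_width=12, slack=2)
Line 5: ['computer', 'oats'] (min_width=13, slack=1)
Line 6: ['coffee', 'oats'] (min_width=11, slack=3)
Line 7: ['two', 'orchestra'] (min_width=13, slack=1)
Line 8: ['bedroom', 'gentle'] (min_width=14, slack=0)
Line 9: ['problem'] (min_width=7, slack=7)
Line 10: ['release'] (min_width=7, slack=7)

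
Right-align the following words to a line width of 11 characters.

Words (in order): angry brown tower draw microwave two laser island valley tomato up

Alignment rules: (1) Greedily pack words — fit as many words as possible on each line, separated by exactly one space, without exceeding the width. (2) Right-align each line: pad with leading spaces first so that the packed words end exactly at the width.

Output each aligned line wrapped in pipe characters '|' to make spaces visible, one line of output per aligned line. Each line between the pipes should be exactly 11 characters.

Line 1: ['angry', 'brown'] (min_width=11, slack=0)
Line 2: ['tower', 'draw'] (min_width=10, slack=1)
Line 3: ['microwave'] (min_width=9, slack=2)
Line 4: ['two', 'laser'] (min_width=9, slack=2)
Line 5: ['island'] (min_width=6, slack=5)
Line 6: ['valley'] (min_width=6, slack=5)
Line 7: ['tomato', 'up'] (min_width=9, slack=2)

Answer: |angry brown|
| tower draw|
|  microwave|
|  two laser|
|     island|
|     valley|
|  tomato up|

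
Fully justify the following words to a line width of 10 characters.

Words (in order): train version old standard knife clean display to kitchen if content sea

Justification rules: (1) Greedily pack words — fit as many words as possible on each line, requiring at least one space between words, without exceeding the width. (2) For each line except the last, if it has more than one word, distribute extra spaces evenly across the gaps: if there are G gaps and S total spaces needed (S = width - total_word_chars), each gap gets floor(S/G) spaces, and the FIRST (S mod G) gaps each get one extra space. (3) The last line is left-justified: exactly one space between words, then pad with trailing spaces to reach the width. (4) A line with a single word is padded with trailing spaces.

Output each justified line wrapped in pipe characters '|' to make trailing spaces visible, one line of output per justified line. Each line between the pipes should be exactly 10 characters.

Answer: |train     |
|version   |
|old       |
|standard  |
|knife     |
|clean     |
|display to|
|kitchen if|
|content   |
|sea       |

Derivation:
Line 1: ['train'] (min_width=5, slack=5)
Line 2: ['version'] (min_width=7, slack=3)
Line 3: ['old'] (min_width=3, slack=7)
Line 4: ['standard'] (min_width=8, slack=2)
Line 5: ['knife'] (min_width=5, slack=5)
Line 6: ['clean'] (min_width=5, slack=5)
Line 7: ['display', 'to'] (min_width=10, slack=0)
Line 8: ['kitchen', 'if'] (min_width=10, slack=0)
Line 9: ['content'] (min_width=7, slack=3)
Line 10: ['sea'] (min_width=3, slack=7)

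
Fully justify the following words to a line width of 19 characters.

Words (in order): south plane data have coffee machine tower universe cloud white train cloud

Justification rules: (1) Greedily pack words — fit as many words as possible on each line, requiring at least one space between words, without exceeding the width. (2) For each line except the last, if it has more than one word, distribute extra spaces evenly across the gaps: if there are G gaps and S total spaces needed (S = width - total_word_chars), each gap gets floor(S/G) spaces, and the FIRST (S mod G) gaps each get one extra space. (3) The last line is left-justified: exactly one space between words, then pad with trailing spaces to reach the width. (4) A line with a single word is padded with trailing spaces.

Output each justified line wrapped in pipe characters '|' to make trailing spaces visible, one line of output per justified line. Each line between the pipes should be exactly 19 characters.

Answer: |south   plane  data|
|have coffee machine|
|tower      universe|
|cloud  white  train|
|cloud              |

Derivation:
Line 1: ['south', 'plane', 'data'] (min_width=16, slack=3)
Line 2: ['have', 'coffee', 'machine'] (min_width=19, slack=0)
Line 3: ['tower', 'universe'] (min_width=14, slack=5)
Line 4: ['cloud', 'white', 'train'] (min_width=17, slack=2)
Line 5: ['cloud'] (min_width=5, slack=14)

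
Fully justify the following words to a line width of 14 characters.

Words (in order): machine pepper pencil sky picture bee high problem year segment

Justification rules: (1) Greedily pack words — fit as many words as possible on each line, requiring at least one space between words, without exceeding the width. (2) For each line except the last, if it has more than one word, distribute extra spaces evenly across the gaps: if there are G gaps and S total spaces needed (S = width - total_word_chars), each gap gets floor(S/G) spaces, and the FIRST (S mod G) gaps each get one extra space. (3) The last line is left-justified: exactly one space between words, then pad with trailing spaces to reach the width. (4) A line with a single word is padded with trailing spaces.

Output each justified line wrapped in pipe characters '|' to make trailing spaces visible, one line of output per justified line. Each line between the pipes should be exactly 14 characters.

Answer: |machine pepper|
|pencil     sky|
|picture    bee|
|high   problem|
|year segment  |

Derivation:
Line 1: ['machine', 'pepper'] (min_width=14, slack=0)
Line 2: ['pencil', 'sky'] (min_width=10, slack=4)
Line 3: ['picture', 'bee'] (min_width=11, slack=3)
Line 4: ['high', 'problem'] (min_width=12, slack=2)
Line 5: ['year', 'segment'] (min_width=12, slack=2)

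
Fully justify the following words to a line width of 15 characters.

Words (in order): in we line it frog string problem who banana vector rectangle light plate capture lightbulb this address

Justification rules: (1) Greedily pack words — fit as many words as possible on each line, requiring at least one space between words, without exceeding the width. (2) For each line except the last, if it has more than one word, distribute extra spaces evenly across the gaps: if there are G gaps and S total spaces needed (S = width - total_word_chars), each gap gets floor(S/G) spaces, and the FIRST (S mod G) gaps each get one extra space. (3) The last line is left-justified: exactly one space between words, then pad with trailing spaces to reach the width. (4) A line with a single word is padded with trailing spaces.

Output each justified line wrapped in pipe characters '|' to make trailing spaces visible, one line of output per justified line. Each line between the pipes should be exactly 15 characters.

Answer: |in  we  line it|
|frog     string|
|problem     who|
|banana   vector|
|rectangle light|
|plate   capture|
|lightbulb  this|
|address        |

Derivation:
Line 1: ['in', 'we', 'line', 'it'] (min_width=13, slack=2)
Line 2: ['frog', 'string'] (min_width=11, slack=4)
Line 3: ['problem', 'who'] (min_width=11, slack=4)
Line 4: ['banana', 'vector'] (min_width=13, slack=2)
Line 5: ['rectangle', 'light'] (min_width=15, slack=0)
Line 6: ['plate', 'capture'] (min_width=13, slack=2)
Line 7: ['lightbulb', 'this'] (min_width=14, slack=1)
Line 8: ['address'] (min_width=7, slack=8)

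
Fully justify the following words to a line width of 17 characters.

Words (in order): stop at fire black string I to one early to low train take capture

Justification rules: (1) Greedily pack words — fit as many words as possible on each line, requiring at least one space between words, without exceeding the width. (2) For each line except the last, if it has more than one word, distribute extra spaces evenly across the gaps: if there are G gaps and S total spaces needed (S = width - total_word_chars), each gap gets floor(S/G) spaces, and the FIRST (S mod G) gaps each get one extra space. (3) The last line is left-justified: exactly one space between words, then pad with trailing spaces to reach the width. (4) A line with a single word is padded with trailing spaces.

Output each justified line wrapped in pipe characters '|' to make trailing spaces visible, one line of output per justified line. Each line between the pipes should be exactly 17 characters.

Answer: |stop    at   fire|
|black string I to|
|one  early to low|
|train        take|
|capture          |

Derivation:
Line 1: ['stop', 'at', 'fire'] (min_width=12, slack=5)
Line 2: ['black', 'string', 'I', 'to'] (min_width=17, slack=0)
Line 3: ['one', 'early', 'to', 'low'] (min_width=16, slack=1)
Line 4: ['train', 'take'] (min_width=10, slack=7)
Line 5: ['capture'] (min_width=7, slack=10)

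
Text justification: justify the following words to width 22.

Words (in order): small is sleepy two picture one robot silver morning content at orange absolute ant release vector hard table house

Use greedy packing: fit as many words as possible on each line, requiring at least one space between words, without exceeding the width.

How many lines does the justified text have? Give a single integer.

Line 1: ['small', 'is', 'sleepy', 'two'] (min_width=19, slack=3)
Line 2: ['picture', 'one', 'robot'] (min_width=17, slack=5)
Line 3: ['silver', 'morning', 'content'] (min_width=22, slack=0)
Line 4: ['at', 'orange', 'absolute', 'ant'] (min_width=22, slack=0)
Line 5: ['release', 'vector', 'hard'] (min_width=19, slack=3)
Line 6: ['table', 'house'] (min_width=11, slack=11)
Total lines: 6

Answer: 6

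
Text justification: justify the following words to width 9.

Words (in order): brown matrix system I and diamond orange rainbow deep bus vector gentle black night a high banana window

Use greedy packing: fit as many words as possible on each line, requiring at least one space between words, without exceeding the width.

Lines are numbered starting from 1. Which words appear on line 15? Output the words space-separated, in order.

Answer: window

Derivation:
Line 1: ['brown'] (min_width=5, slack=4)
Line 2: ['matrix'] (min_width=6, slack=3)
Line 3: ['system', 'I'] (min_width=8, slack=1)
Line 4: ['and'] (min_width=3, slack=6)
Line 5: ['diamond'] (min_width=7, slack=2)
Line 6: ['orange'] (min_width=6, slack=3)
Line 7: ['rainbow'] (min_width=7, slack=2)
Line 8: ['deep', 'bus'] (min_width=8, slack=1)
Line 9: ['vector'] (min_width=6, slack=3)
Line 10: ['gentle'] (min_width=6, slack=3)
Line 11: ['black'] (min_width=5, slack=4)
Line 12: ['night', 'a'] (min_width=7, slack=2)
Line 13: ['high'] (min_width=4, slack=5)
Line 14: ['banana'] (min_width=6, slack=3)
Line 15: ['window'] (min_width=6, slack=3)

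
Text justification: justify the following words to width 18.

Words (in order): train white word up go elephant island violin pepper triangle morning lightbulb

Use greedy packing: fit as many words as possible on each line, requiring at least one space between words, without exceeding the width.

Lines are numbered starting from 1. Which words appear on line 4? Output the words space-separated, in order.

Line 1: ['train', 'white', 'word'] (min_width=16, slack=2)
Line 2: ['up', 'go', 'elephant'] (min_width=14, slack=4)
Line 3: ['island', 'violin'] (min_width=13, slack=5)
Line 4: ['pepper', 'triangle'] (min_width=15, slack=3)
Line 5: ['morning', 'lightbulb'] (min_width=17, slack=1)

Answer: pepper triangle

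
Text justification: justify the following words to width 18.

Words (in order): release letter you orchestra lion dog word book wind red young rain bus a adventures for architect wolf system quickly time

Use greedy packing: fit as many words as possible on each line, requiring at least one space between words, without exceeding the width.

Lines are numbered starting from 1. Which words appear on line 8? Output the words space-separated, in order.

Line 1: ['release', 'letter', 'you'] (min_width=18, slack=0)
Line 2: ['orchestra', 'lion', 'dog'] (min_width=18, slack=0)
Line 3: ['word', 'book', 'wind', 'red'] (min_width=18, slack=0)
Line 4: ['young', 'rain', 'bus', 'a'] (min_width=16, slack=2)
Line 5: ['adventures', 'for'] (min_width=14, slack=4)
Line 6: ['architect', 'wolf'] (min_width=14, slack=4)
Line 7: ['system', 'quickly'] (min_width=14, slack=4)
Line 8: ['time'] (min_width=4, slack=14)

Answer: time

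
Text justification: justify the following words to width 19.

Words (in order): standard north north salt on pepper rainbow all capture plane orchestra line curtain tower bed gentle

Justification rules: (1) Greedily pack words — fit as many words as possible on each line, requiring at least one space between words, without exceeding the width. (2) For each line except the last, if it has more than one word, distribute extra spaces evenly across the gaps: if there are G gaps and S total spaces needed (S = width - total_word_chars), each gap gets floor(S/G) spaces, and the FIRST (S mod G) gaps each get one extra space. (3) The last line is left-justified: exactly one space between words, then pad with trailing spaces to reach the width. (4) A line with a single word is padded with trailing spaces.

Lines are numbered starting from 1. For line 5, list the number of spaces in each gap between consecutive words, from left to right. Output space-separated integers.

Answer: 6

Derivation:
Line 1: ['standard', 'north'] (min_width=14, slack=5)
Line 2: ['north', 'salt', 'on'] (min_width=13, slack=6)
Line 3: ['pepper', 'rainbow', 'all'] (min_width=18, slack=1)
Line 4: ['capture', 'plane'] (min_width=13, slack=6)
Line 5: ['orchestra', 'line'] (min_width=14, slack=5)
Line 6: ['curtain', 'tower', 'bed'] (min_width=17, slack=2)
Line 7: ['gentle'] (min_width=6, slack=13)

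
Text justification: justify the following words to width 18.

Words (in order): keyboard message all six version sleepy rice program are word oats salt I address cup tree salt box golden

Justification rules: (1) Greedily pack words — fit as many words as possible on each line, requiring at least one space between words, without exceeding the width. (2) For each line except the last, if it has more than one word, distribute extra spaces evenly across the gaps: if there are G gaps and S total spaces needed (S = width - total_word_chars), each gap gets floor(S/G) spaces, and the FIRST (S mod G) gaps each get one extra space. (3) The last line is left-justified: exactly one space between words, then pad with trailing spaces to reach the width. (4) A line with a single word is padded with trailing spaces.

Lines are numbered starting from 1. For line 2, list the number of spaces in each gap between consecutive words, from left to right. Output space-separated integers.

Line 1: ['keyboard', 'message'] (min_width=16, slack=2)
Line 2: ['all', 'six', 'version'] (min_width=15, slack=3)
Line 3: ['sleepy', 'rice'] (min_width=11, slack=7)
Line 4: ['program', 'are', 'word'] (min_width=16, slack=2)
Line 5: ['oats', 'salt', 'I'] (min_width=11, slack=7)
Line 6: ['address', 'cup', 'tree'] (min_width=16, slack=2)
Line 7: ['salt', 'box', 'golden'] (min_width=15, slack=3)

Answer: 3 2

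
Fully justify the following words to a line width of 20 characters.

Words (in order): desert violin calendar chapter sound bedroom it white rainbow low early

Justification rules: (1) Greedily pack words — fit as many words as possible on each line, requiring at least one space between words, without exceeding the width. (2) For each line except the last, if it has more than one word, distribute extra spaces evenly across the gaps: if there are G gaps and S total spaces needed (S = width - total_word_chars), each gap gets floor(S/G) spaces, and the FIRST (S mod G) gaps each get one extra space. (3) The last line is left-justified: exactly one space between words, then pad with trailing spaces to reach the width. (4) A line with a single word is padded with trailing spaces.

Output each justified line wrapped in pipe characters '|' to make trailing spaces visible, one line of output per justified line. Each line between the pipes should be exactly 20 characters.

Line 1: ['desert', 'violin'] (min_width=13, slack=7)
Line 2: ['calendar', 'chapter'] (min_width=16, slack=4)
Line 3: ['sound', 'bedroom', 'it'] (min_width=16, slack=4)
Line 4: ['white', 'rainbow', 'low'] (min_width=17, slack=3)
Line 5: ['early'] (min_width=5, slack=15)

Answer: |desert        violin|
|calendar     chapter|
|sound   bedroom   it|
|white   rainbow  low|
|early               |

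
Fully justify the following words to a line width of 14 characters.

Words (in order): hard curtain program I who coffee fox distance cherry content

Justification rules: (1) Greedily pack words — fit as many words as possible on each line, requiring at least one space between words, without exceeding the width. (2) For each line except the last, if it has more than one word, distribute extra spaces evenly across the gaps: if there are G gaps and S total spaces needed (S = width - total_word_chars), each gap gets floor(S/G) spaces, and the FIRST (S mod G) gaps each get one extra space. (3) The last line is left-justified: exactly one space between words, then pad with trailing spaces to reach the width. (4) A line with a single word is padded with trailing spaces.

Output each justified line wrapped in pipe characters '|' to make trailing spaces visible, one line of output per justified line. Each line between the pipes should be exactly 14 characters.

Line 1: ['hard', 'curtain'] (min_width=12, slack=2)
Line 2: ['program', 'I', 'who'] (min_width=13, slack=1)
Line 3: ['coffee', 'fox'] (min_width=10, slack=4)
Line 4: ['distance'] (min_width=8, slack=6)
Line 5: ['cherry', 'content'] (min_width=14, slack=0)

Answer: |hard   curtain|
|program  I who|
|coffee     fox|
|distance      |
|cherry content|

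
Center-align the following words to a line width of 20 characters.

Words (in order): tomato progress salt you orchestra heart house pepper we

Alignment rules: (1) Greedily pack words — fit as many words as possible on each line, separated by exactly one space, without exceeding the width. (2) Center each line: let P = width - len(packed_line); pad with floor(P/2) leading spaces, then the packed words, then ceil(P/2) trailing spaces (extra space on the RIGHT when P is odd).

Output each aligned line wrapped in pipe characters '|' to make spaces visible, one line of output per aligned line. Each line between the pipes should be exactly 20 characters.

Line 1: ['tomato', 'progress', 'salt'] (min_width=20, slack=0)
Line 2: ['you', 'orchestra', 'heart'] (min_width=19, slack=1)
Line 3: ['house', 'pepper', 'we'] (min_width=15, slack=5)

Answer: |tomato progress salt|
|you orchestra heart |
|  house pepper we   |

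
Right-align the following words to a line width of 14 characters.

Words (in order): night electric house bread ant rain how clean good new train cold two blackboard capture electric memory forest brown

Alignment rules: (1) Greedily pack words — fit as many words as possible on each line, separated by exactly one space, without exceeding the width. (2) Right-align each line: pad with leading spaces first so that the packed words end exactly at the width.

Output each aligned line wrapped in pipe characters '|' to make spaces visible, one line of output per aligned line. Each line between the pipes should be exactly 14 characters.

Answer: |night electric|
|   house bread|
|  ant rain how|
|clean good new|
|train cold two|
|    blackboard|
|       capture|
|      electric|
| memory forest|
|         brown|

Derivation:
Line 1: ['night', 'electric'] (min_width=14, slack=0)
Line 2: ['house', 'bread'] (min_width=11, slack=3)
Line 3: ['ant', 'rain', 'how'] (min_width=12, slack=2)
Line 4: ['clean', 'good', 'new'] (min_width=14, slack=0)
Line 5: ['train', 'cold', 'two'] (min_width=14, slack=0)
Line 6: ['blackboard'] (min_width=10, slack=4)
Line 7: ['capture'] (min_width=7, slack=7)
Line 8: ['electric'] (min_width=8, slack=6)
Line 9: ['memory', 'forest'] (min_width=13, slack=1)
Line 10: ['brown'] (min_width=5, slack=9)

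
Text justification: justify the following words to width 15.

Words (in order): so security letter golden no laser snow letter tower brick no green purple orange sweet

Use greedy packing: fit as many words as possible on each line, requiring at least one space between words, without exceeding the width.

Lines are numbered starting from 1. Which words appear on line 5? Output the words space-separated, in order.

Answer: brick no green

Derivation:
Line 1: ['so', 'security'] (min_width=11, slack=4)
Line 2: ['letter', 'golden'] (min_width=13, slack=2)
Line 3: ['no', 'laser', 'snow'] (min_width=13, slack=2)
Line 4: ['letter', 'tower'] (min_width=12, slack=3)
Line 5: ['brick', 'no', 'green'] (min_width=14, slack=1)
Line 6: ['purple', 'orange'] (min_width=13, slack=2)
Line 7: ['sweet'] (min_width=5, slack=10)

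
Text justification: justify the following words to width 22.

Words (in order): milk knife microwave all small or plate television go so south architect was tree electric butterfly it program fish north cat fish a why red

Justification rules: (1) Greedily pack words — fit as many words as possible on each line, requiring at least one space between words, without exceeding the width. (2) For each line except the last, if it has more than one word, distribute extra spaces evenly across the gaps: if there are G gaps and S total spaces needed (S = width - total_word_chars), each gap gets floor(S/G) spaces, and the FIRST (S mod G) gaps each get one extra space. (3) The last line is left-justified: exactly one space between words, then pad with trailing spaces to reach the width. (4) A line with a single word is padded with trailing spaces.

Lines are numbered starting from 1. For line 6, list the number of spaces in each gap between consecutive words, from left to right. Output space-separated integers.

Line 1: ['milk', 'knife', 'microwave'] (min_width=20, slack=2)
Line 2: ['all', 'small', 'or', 'plate'] (min_width=18, slack=4)
Line 3: ['television', 'go', 'so', 'south'] (min_width=22, slack=0)
Line 4: ['architect', 'was', 'tree'] (min_width=18, slack=4)
Line 5: ['electric', 'butterfly', 'it'] (min_width=21, slack=1)
Line 6: ['program', 'fish', 'north', 'cat'] (min_width=22, slack=0)
Line 7: ['fish', 'a', 'why', 'red'] (min_width=14, slack=8)

Answer: 1 1 1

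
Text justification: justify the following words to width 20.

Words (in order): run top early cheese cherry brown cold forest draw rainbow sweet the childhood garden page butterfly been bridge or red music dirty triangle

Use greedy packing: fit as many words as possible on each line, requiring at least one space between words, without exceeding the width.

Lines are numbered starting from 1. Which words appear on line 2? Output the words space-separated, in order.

Answer: cherry brown cold

Derivation:
Line 1: ['run', 'top', 'early', 'cheese'] (min_width=20, slack=0)
Line 2: ['cherry', 'brown', 'cold'] (min_width=17, slack=3)
Line 3: ['forest', 'draw', 'rainbow'] (min_width=19, slack=1)
Line 4: ['sweet', 'the', 'childhood'] (min_width=19, slack=1)
Line 5: ['garden', 'page'] (min_width=11, slack=9)
Line 6: ['butterfly', 'been'] (min_width=14, slack=6)
Line 7: ['bridge', 'or', 'red', 'music'] (min_width=19, slack=1)
Line 8: ['dirty', 'triangle'] (min_width=14, slack=6)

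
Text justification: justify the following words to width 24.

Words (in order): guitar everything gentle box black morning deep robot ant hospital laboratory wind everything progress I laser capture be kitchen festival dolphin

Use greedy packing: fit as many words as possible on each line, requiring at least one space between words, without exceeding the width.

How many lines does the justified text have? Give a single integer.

Line 1: ['guitar', 'everything', 'gentle'] (min_width=24, slack=0)
Line 2: ['box', 'black', 'morning', 'deep'] (min_width=22, slack=2)
Line 3: ['robot', 'ant', 'hospital'] (min_width=18, slack=6)
Line 4: ['laboratory', 'wind'] (min_width=15, slack=9)
Line 5: ['everything', 'progress', 'I'] (min_width=21, slack=3)
Line 6: ['laser', 'capture', 'be', 'kitchen'] (min_width=24, slack=0)
Line 7: ['festival', 'dolphin'] (min_width=16, slack=8)
Total lines: 7

Answer: 7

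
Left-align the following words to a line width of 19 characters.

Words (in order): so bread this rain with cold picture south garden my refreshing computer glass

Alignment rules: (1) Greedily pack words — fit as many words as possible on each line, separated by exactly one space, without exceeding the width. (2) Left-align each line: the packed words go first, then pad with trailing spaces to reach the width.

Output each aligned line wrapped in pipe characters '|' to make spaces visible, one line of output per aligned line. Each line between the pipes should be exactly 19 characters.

Answer: |so bread this rain |
|with cold picture  |
|south garden my    |
|refreshing computer|
|glass              |

Derivation:
Line 1: ['so', 'bread', 'this', 'rain'] (min_width=18, slack=1)
Line 2: ['with', 'cold', 'picture'] (min_width=17, slack=2)
Line 3: ['south', 'garden', 'my'] (min_width=15, slack=4)
Line 4: ['refreshing', 'computer'] (min_width=19, slack=0)
Line 5: ['glass'] (min_width=5, slack=14)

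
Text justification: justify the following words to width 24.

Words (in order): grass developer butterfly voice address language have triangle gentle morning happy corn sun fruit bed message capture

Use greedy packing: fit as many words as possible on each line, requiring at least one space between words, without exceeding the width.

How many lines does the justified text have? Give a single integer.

Answer: 6

Derivation:
Line 1: ['grass', 'developer'] (min_width=15, slack=9)
Line 2: ['butterfly', 'voice', 'address'] (min_width=23, slack=1)
Line 3: ['language', 'have', 'triangle'] (min_width=22, slack=2)
Line 4: ['gentle', 'morning', 'happy'] (min_width=20, slack=4)
Line 5: ['corn', 'sun', 'fruit', 'bed'] (min_width=18, slack=6)
Line 6: ['message', 'capture'] (min_width=15, slack=9)
Total lines: 6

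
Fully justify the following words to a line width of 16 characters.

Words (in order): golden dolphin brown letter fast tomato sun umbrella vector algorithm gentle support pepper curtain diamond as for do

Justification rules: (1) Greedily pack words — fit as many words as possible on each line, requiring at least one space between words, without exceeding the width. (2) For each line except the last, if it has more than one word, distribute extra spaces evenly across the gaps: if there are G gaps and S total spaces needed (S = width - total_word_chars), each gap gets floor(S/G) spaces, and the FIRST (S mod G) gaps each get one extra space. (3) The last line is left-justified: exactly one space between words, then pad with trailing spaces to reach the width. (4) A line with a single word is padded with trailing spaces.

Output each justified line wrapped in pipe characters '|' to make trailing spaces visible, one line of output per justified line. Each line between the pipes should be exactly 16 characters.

Answer: |golden   dolphin|
|brown     letter|
|fast  tomato sun|
|umbrella  vector|
|algorithm gentle|
|support   pepper|
|curtain  diamond|
|as for do       |

Derivation:
Line 1: ['golden', 'dolphin'] (min_width=14, slack=2)
Line 2: ['brown', 'letter'] (min_width=12, slack=4)
Line 3: ['fast', 'tomato', 'sun'] (min_width=15, slack=1)
Line 4: ['umbrella', 'vector'] (min_width=15, slack=1)
Line 5: ['algorithm', 'gentle'] (min_width=16, slack=0)
Line 6: ['support', 'pepper'] (min_width=14, slack=2)
Line 7: ['curtain', 'diamond'] (min_width=15, slack=1)
Line 8: ['as', 'for', 'do'] (min_width=9, slack=7)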